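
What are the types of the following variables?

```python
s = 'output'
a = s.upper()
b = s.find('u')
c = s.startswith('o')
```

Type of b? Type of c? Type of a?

find() returns int; startswith() returns bool; upper() returns str

int, bool, str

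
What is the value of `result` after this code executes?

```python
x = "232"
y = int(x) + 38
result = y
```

x = '232'; y = 270; result = 270

270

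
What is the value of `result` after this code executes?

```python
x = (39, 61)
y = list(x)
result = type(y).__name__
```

x is tuple; y is list; result = 'list'

'list'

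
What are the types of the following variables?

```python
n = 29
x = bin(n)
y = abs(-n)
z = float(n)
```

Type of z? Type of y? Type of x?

float() returns float; abs() of int returns int; bin() returns str

float, int, str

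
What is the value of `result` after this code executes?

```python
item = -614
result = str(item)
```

item = -614; result = '-614'

'-614'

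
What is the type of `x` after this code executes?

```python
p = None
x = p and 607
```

'and' returns first falsy value (None)

NoneType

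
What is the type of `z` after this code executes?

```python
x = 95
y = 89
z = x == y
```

Equality comparison returns bool

bool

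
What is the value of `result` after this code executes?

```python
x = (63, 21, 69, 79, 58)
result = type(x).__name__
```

x is tuple; result = 'tuple'

'tuple'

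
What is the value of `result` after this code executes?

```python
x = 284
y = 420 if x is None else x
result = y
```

x = 284; y = 284; result = 284

284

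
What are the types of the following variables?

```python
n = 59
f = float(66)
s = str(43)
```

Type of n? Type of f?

n is assigned a bare integer (no decimal point), so it is an int; f is assigned the result of calling float(), which returns a float

int, float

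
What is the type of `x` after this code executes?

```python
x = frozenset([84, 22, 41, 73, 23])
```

frozenset() returns frozenset

frozenset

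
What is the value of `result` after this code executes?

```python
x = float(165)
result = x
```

x = 165.0; result = 165.0

165.0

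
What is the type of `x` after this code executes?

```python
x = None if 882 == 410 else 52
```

882 == 410 is False, so the else branch is taken

int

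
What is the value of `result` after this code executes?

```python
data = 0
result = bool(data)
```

data = 0; result = False

False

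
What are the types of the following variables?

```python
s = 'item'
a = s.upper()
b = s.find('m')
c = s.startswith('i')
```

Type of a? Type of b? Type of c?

upper() returns str; find() returns int; startswith() returns bool

str, int, bool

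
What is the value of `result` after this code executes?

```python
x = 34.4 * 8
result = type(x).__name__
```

x is float; result = 'float'

'float'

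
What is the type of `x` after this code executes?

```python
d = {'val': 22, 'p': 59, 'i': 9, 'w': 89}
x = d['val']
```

Accessing dict[str, int] with str key returns int

int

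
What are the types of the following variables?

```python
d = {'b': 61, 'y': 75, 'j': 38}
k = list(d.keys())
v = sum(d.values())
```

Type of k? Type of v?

list() converts to list; sum of ints is int

list, int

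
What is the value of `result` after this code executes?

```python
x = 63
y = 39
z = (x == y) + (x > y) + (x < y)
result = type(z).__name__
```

x is int; y is int; z is int; result = 'int'

'int'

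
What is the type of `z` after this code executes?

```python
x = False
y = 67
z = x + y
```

bool + int = int (bool is subclass of int)

int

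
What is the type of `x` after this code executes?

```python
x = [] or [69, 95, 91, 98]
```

'or' returns first truthy value (list)

list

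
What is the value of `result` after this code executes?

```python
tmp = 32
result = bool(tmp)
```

tmp = 32; result = True

True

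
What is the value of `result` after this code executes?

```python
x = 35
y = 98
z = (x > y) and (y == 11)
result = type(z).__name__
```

x is int; y is int; z is bool; result = 'bool'

'bool'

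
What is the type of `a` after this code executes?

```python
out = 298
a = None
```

None has type NoneType

NoneType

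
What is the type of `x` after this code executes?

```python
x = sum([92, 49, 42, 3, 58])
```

sum() of ints returns int

int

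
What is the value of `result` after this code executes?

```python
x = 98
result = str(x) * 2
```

x = 98; result = '9898'

'9898'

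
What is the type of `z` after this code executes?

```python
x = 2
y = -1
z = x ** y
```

int ** negative = float

float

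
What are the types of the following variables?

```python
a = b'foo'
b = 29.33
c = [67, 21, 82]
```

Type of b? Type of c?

b is assigned a number with a decimal point, so it is a float; c is assigned a list literal (square brackets)

float, list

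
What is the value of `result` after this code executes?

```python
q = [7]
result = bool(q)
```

q = [7]; result = True

True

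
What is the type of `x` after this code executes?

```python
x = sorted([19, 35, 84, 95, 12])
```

sorted() always returns list

list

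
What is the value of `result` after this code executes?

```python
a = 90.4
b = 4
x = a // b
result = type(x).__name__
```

a is float; b is int; x is float; result = 'float'

'float'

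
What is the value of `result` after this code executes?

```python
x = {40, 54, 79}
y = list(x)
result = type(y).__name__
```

x is set; y is list; result = 'list'

'list'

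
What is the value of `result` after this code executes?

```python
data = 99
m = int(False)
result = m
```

data = 99; m = 0; result = 0

0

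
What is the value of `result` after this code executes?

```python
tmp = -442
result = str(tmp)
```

tmp = -442; result = '-442'

'-442'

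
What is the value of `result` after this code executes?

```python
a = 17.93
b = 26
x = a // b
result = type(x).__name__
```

a is float; b is int; x is float; result = 'float'

'float'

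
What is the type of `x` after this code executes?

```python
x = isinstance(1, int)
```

isinstance() returns bool

bool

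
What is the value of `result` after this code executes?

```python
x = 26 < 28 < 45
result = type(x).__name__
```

x is bool; result = 'bool'

'bool'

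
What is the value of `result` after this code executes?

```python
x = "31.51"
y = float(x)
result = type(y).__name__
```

x is str; y is float; result = 'float'

'float'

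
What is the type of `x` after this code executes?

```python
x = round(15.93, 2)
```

round() with decimal places returns float

float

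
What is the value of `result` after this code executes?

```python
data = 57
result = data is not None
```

data = 57; result = True

True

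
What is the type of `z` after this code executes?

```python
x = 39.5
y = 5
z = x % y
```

float % int = float

float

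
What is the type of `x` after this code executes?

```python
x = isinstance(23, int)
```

isinstance() returns bool

bool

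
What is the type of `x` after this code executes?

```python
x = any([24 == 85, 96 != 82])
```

any() returns bool

bool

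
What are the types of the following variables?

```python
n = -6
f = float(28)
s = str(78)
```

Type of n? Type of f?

n is assigned a bare integer (no decimal point), so it is an int; f is assigned the result of calling float(), which returns a float

int, float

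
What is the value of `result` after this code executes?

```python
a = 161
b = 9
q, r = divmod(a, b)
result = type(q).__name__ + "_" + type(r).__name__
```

a is int; b is int; q is int; r is int; result = 'int_int'

'int_int'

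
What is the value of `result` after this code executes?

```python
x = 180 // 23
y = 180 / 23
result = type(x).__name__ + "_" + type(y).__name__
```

x is int; y is float; result = 'int_float'

'int_float'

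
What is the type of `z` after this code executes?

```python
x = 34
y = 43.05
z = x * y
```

int * float = float

float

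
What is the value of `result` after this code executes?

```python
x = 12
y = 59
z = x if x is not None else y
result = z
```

x = 12; y = 59; z = 12; result = 12

12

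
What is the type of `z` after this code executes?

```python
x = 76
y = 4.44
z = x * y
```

int * float = float

float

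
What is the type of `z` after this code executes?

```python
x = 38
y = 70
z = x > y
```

Comparison returns bool

bool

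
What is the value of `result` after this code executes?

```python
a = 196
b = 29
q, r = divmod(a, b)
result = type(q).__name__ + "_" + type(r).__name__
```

a is int; b is int; q is int; r is int; result = 'int_int'

'int_int'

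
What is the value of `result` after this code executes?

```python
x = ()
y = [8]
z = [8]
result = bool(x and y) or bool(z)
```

x = (); y = [8]; z = [8]; result = True

True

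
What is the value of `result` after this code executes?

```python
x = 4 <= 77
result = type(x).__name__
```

x is bool; result = 'bool'

'bool'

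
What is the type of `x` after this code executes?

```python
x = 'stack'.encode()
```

str.encode() returns bytes

bytes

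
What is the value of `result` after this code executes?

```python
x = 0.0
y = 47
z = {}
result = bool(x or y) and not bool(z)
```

x = 0.0; y = 47; z = {}; result = True

True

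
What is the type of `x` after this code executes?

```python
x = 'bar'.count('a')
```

str.count() returns int

int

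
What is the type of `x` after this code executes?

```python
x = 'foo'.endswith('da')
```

str.endswith() returns bool

bool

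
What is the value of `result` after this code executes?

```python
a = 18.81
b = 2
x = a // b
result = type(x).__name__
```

a is float; b is int; x is float; result = 'float'

'float'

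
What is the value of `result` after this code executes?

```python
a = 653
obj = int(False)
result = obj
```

a = 653; obj = 0; result = 0

0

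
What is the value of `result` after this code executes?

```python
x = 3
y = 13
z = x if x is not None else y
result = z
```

x = 3; y = 13; z = 3; result = 3

3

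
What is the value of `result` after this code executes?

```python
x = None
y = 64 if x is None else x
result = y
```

x = None; y = 64; result = 64

64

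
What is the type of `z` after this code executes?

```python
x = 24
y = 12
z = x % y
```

int % int = int

int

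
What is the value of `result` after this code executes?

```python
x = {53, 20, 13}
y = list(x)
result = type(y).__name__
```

x is set; y is list; result = 'list'

'list'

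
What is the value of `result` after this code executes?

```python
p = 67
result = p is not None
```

p = 67; result = True

True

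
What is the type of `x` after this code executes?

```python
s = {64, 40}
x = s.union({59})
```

set.union() returns a new set

set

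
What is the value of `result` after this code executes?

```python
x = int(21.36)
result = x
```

x = 21; result = 21

21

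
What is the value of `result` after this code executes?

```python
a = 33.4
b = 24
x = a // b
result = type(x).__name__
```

a is float; b is int; x is float; result = 'float'

'float'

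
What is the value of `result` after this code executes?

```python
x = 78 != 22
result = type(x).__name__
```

x is bool; result = 'bool'

'bool'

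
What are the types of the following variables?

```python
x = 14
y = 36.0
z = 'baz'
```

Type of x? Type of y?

x is assigned a bare integer (no decimal point), so it is an int; y is assigned a number with a decimal point, so it is a float

int, float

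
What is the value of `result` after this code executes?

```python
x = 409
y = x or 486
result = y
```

x = 409; y = 409; result = 409

409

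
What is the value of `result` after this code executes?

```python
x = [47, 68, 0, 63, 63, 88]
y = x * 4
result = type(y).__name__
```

x is list; y is list; result = 'list'

'list'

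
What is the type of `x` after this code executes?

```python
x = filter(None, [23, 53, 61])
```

filter() returns a filter object

filter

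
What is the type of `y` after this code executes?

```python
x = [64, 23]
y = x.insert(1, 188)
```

list.insert() returns None

NoneType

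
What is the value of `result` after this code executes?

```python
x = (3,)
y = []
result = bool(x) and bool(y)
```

x = (3,); y = []; result = False

False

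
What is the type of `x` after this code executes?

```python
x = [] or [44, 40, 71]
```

'or' returns first truthy value (list)

list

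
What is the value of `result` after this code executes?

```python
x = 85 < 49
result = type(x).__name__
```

x is bool; result = 'bool'

'bool'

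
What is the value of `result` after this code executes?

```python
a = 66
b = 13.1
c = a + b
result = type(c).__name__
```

a is int; b is float; c is float; result = 'float'

'float'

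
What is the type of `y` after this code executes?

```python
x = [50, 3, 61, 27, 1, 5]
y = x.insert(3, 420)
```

list.insert() returns None

NoneType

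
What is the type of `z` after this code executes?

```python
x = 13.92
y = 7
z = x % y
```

float % int = float

float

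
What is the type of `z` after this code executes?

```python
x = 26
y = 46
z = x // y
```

int // int = int

int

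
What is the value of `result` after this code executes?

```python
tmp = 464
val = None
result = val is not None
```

tmp = 464; val = None; result = False

False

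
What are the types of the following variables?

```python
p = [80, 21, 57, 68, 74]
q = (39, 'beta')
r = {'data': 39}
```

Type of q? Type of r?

q is assigned a tuple (parenthesized, comma-separated values); r is assigned a dict literal ({key: value})

tuple, dict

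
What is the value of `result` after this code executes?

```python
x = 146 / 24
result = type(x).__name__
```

x is float; result = 'float'

'float'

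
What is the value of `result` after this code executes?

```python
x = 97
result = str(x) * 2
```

x = 97; result = '9797'

'9797'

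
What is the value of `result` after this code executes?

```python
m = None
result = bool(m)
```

m = None; result = False

False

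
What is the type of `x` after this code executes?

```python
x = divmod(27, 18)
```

divmod() returns tuple of (quotient, remainder)

tuple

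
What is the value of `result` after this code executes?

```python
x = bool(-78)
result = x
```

x = True; result = True

True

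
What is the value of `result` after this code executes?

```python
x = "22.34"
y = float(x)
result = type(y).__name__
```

x is str; y is float; result = 'float'

'float'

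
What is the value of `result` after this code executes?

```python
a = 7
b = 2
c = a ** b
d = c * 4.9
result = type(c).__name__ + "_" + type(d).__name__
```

a is int; b is int; c is int; d is float; result = 'int_float'

'int_float'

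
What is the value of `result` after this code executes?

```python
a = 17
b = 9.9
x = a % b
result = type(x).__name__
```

a is int; b is float; x is float; result = 'float'

'float'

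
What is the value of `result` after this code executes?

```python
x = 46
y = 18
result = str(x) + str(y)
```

x = 46; y = 18; result = '4618'

'4618'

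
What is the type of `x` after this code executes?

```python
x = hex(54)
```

hex() returns str representation

str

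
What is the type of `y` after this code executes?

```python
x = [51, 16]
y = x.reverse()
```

list.reverse() returns None

NoneType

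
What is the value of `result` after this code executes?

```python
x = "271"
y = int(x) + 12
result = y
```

x = '271'; y = 283; result = 283

283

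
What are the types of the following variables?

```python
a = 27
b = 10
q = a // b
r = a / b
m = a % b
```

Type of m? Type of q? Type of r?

% of ints returns int; // returns int; / returns float

int, int, float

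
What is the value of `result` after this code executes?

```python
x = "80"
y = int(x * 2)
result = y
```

x = '80'; y = 8080; result = 8080

8080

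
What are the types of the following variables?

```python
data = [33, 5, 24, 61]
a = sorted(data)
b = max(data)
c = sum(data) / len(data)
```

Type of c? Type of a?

int / int = float; sorted() returns list

float, list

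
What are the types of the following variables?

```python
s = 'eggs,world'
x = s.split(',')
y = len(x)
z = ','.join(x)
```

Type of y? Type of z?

len() returns int; str.join() returns str

int, str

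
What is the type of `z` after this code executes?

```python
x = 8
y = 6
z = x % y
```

int % int = int

int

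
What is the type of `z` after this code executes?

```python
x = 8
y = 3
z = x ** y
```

positive int ** positive int = int

int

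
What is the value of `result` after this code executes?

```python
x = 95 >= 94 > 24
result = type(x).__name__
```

x is bool; result = 'bool'

'bool'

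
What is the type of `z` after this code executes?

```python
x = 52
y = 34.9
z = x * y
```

int * float = float

float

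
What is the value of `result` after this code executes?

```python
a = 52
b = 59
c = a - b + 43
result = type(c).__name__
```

a is int; b is int; c is int; result = 'int'

'int'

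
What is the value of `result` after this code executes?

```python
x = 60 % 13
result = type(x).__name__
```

x is int; result = 'int'

'int'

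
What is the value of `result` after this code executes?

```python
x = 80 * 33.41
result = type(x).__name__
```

x is float; result = 'float'

'float'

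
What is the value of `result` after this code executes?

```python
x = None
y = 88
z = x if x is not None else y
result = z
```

x = None; y = 88; z = 88; result = 88

88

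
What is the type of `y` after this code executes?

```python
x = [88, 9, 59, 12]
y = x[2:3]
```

Slicing a list returns a list

list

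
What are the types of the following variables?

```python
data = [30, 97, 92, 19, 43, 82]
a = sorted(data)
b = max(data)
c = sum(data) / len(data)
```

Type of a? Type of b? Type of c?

sorted() returns list; max of ints returns int; int / int = float

list, int, float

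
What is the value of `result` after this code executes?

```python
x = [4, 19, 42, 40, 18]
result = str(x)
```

x = [4, 19, 42, 40, 18]; result = '[4, 19, 42, 40, 18]'

'[4, 19, 42, 40, 18]'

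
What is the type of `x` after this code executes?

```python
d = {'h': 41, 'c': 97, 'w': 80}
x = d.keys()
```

.keys() returns dict_keys view

dict_keys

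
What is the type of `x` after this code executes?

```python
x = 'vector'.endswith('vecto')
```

str.endswith() returns bool

bool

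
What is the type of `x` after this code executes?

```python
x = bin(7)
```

bin() returns str representation

str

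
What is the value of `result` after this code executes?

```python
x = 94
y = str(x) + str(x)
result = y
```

x = 94; y = '9494'; result = '9494'

'9494'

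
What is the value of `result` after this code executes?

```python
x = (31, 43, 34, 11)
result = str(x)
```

x = (31, 43, 34, 11); result = '(31, 43, 34, 11)'

'(31, 43, 34, 11)'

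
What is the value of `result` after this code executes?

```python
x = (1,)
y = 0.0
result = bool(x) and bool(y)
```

x = (1,); y = 0.0; result = False

False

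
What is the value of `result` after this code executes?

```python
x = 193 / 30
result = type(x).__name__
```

x is float; result = 'float'

'float'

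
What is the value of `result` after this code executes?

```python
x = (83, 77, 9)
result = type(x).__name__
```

x is tuple; result = 'tuple'

'tuple'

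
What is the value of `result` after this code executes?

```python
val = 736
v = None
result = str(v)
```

val = 736; v = None; result = 'None'

'None'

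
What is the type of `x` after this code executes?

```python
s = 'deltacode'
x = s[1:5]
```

Slicing a str returns str

str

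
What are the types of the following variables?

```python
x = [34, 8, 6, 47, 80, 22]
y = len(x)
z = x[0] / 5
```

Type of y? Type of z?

len() returns int; int / int = float

int, float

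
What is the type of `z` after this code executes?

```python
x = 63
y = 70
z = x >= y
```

Comparison returns bool

bool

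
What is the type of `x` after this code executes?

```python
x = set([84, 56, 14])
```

set() constructor returns set

set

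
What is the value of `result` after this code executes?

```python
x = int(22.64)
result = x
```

x = 22; result = 22

22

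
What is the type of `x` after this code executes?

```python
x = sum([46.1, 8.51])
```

sum() of floats returns float

float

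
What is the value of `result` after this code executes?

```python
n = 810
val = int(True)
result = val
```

n = 810; val = 1; result = 1

1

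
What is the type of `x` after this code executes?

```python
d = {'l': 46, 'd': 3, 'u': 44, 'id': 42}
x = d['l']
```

Accessing dict[str, int] with str key returns int

int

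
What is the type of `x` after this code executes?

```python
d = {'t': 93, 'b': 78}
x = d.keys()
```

.keys() returns dict_keys view

dict_keys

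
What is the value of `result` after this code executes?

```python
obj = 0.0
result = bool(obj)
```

obj = 0.0; result = False

False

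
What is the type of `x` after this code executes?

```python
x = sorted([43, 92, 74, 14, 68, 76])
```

sorted() always returns list

list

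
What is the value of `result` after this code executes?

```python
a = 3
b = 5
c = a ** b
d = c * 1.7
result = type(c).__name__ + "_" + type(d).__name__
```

a is int; b is int; c is int; d is float; result = 'int_float'

'int_float'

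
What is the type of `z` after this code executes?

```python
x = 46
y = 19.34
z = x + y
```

int + float = float

float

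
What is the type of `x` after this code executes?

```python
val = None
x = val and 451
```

'and' returns first falsy value (None)

NoneType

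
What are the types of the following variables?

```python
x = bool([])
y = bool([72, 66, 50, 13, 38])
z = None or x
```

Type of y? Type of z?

bool() returns bool; None or bool returns the bool

bool, bool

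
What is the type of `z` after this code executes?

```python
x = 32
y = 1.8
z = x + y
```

int + float = float

float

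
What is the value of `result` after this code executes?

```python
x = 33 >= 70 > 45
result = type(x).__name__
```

x is bool; result = 'bool'

'bool'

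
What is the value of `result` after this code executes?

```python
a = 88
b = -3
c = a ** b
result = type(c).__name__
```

a is int; b is int; c is float; result = 'float'

'float'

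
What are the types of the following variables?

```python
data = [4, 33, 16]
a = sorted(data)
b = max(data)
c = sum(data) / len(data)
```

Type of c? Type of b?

int / int = float; max of ints returns int

float, int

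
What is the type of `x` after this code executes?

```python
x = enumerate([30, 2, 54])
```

enumerate() returns an enumerate object

enumerate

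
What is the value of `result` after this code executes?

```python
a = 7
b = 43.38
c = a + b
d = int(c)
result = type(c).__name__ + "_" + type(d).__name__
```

a is int; b is float; c is float; d is int; result = 'float_int'

'float_int'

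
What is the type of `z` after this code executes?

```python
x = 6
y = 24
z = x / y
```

int / int = float

float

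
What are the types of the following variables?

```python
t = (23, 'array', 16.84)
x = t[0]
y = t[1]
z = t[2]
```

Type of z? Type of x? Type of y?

tuple[2] is float; tuple[0] is int; tuple[1] is str

float, int, str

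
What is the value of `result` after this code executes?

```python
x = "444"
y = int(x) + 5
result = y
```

x = '444'; y = 449; result = 449

449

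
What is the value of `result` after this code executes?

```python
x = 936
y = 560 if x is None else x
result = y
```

x = 936; y = 936; result = 936

936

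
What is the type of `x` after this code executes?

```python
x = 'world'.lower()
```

str.lower() returns str

str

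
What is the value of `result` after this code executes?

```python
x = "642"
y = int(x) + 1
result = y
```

x = '642'; y = 643; result = 643

643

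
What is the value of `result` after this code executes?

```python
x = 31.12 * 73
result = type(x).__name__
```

x is float; result = 'float'

'float'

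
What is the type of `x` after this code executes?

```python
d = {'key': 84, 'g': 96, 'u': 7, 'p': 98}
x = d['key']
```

Accessing dict[str, int] with str key returns int

int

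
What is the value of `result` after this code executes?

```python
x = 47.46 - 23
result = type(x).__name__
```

x is float; result = 'float'

'float'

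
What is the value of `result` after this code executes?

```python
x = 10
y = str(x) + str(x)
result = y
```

x = 10; y = '1010'; result = '1010'

'1010'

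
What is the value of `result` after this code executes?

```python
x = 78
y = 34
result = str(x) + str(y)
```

x = 78; y = 34; result = '7834'

'7834'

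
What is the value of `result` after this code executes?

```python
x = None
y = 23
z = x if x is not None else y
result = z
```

x = None; y = 23; z = 23; result = 23

23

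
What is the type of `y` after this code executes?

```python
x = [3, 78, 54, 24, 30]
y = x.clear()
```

list.clear() returns None

NoneType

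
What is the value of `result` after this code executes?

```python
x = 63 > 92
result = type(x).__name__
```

x is bool; result = 'bool'

'bool'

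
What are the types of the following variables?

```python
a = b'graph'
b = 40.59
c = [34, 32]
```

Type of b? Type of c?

b is assigned a number with a decimal point, so it is a float; c is assigned a list literal (square brackets)

float, list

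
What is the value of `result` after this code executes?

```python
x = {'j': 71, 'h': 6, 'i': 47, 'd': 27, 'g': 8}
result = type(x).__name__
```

x is dict; result = 'dict'

'dict'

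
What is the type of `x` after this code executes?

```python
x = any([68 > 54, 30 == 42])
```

any() returns bool

bool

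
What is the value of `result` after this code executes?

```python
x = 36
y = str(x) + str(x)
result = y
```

x = 36; y = '3636'; result = '3636'

'3636'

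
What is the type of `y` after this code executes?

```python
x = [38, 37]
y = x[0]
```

Indexing list[int] returns int

int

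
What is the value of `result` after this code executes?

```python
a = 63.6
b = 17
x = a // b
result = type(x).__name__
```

a is float; b is int; x is float; result = 'float'

'float'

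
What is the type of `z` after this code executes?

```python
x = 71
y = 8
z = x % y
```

int % int = int

int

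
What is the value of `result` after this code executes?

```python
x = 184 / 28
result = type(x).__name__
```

x is float; result = 'float'

'float'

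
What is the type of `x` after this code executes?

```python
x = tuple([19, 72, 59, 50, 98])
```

tuple() constructor returns tuple

tuple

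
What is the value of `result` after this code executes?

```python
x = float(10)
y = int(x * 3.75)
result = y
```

x = 10.0; y = 37; result = 37

37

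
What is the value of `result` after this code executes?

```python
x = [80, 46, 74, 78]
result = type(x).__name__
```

x is list; result = 'list'

'list'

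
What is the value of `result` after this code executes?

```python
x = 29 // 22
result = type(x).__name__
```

x is int; result = 'int'

'int'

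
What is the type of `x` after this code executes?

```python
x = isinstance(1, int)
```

isinstance() returns bool

bool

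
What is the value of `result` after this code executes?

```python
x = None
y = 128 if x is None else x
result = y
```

x = None; y = 128; result = 128

128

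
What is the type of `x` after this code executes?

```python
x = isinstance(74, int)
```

isinstance() returns bool

bool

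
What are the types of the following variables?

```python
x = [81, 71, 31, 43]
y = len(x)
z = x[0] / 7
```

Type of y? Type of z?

len() returns int; int / int = float

int, float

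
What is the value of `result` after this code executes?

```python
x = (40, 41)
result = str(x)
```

x = (40, 41); result = '(40, 41)'

'(40, 41)'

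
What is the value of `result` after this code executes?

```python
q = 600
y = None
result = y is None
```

q = 600; y = None; result = True

True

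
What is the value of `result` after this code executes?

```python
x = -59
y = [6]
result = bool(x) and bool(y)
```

x = -59; y = [6]; result = True

True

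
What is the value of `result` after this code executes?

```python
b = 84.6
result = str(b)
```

b = 84.6; result = '84.6'

'84.6'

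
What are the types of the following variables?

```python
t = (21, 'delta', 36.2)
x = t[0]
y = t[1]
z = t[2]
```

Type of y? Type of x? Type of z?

tuple[1] is str; tuple[0] is int; tuple[2] is float

str, int, float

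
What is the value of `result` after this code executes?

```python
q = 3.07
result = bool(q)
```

q = 3.07; result = True

True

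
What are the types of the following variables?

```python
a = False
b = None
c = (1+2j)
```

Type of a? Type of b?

a is assigned the constant False, which has type bool; b is assigned None, whose type is NoneType

bool, NoneType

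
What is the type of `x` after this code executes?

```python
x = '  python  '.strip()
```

str.strip() returns str

str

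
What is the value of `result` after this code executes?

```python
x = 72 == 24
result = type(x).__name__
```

x is bool; result = 'bool'

'bool'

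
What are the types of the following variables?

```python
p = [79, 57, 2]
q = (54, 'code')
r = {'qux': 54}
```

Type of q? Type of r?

q is assigned a tuple (parenthesized, comma-separated values); r is assigned a dict literal ({key: value})

tuple, dict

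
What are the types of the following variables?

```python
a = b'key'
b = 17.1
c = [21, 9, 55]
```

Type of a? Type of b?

a is assigned a bytes literal (b'...' prefix); b is assigned a number with a decimal point, so it is a float

bytes, float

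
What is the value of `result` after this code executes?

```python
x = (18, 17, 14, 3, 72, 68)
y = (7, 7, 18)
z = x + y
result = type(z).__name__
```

x is tuple; y is tuple; z is tuple; result = 'tuple'

'tuple'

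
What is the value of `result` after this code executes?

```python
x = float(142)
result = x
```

x = 142.0; result = 142.0

142.0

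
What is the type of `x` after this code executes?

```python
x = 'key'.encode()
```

str.encode() returns bytes

bytes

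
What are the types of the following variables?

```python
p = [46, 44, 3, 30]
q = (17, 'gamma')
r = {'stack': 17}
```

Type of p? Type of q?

p is assigned a list literal (square brackets); q is assigned a tuple (parenthesized, comma-separated values)

list, tuple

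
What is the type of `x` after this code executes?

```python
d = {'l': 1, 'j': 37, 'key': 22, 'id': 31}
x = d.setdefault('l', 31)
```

dict.setdefault() returns the (existing or default) value

int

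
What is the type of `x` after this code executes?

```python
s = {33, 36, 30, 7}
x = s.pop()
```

Popping from set[int] returns int

int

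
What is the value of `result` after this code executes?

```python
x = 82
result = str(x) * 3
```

x = 82; result = '828282'

'828282'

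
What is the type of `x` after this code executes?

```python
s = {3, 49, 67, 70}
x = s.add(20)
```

set.add() returns None (mutates in place)

NoneType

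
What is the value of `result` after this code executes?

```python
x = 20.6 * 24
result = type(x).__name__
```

x is float; result = 'float'

'float'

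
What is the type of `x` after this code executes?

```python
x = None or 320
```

'or' with None returns the other truthy value

int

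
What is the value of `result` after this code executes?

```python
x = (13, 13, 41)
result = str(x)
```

x = (13, 13, 41); result = '(13, 13, 41)'

'(13, 13, 41)'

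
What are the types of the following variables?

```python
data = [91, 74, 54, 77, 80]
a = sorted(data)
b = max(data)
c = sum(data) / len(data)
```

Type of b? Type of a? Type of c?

max of ints returns int; sorted() returns list; int / int = float

int, list, float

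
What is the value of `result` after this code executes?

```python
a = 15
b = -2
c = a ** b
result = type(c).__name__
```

a is int; b is int; c is float; result = 'float'

'float'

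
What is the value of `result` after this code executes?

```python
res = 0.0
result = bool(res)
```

res = 0.0; result = False

False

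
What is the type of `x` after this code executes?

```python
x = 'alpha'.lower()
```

str.lower() returns str

str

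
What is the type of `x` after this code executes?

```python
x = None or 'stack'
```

'or' with None returns the other truthy value (str)

str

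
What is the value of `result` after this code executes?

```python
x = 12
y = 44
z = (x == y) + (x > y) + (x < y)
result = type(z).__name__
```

x is int; y is int; z is int; result = 'int'

'int'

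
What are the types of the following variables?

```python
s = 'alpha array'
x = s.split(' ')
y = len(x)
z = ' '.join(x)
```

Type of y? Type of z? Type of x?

len() returns int; str.join() returns str; str.split() returns list

int, str, list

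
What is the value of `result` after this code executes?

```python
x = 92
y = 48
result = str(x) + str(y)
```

x = 92; y = 48; result = '9248'

'9248'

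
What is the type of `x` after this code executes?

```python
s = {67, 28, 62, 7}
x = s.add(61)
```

set.add() returns None (mutates in place)

NoneType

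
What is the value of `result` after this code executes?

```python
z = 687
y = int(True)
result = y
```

z = 687; y = 1; result = 1

1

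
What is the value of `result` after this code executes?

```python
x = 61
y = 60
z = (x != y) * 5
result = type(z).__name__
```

x is int; y is int; z is int; result = 'int'

'int'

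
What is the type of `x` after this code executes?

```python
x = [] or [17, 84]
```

'or' returns first truthy value (list)

list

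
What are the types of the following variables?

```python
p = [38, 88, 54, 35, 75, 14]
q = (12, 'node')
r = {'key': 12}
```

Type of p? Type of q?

p is assigned a list literal (square brackets); q is assigned a tuple (parenthesized, comma-separated values)

list, tuple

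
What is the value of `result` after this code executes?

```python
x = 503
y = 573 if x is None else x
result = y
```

x = 503; y = 503; result = 503

503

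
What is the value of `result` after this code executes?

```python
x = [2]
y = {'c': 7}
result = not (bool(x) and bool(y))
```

x = [2]; y = {'c': 7}; result = False

False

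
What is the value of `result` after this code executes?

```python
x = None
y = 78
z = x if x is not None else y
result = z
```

x = None; y = 78; z = 78; result = 78

78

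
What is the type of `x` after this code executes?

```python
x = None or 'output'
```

'or' with None returns the other truthy value (str)

str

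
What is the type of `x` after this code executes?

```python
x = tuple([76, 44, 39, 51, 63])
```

tuple() constructor returns tuple

tuple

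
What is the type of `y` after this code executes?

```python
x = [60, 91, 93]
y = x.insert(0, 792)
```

list.insert() returns None

NoneType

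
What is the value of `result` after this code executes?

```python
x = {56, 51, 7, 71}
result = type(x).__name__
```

x is set; result = 'set'

'set'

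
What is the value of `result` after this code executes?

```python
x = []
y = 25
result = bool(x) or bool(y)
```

x = []; y = 25; result = True

True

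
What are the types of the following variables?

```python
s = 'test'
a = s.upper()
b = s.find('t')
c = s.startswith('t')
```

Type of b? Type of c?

find() returns int; startswith() returns bool

int, bool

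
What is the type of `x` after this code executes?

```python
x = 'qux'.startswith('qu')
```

str.startswith() returns bool

bool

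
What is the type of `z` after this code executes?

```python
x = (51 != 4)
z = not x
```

'not' returns bool

bool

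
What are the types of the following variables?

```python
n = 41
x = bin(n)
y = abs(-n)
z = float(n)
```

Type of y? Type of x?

abs() of int returns int; bin() returns str

int, str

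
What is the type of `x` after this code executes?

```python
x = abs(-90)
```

abs() of int returns int

int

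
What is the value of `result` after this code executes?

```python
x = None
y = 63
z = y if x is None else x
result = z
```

x = None; y = 63; z = 63; result = 63

63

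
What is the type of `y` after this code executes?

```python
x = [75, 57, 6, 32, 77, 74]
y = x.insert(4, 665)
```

list.insert() returns None

NoneType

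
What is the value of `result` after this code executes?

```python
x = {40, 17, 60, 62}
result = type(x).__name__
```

x is set; result = 'set'

'set'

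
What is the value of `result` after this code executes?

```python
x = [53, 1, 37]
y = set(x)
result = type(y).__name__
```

x is list; y is set; result = 'set'

'set'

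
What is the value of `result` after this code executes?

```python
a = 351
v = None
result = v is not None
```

a = 351; v = None; result = False

False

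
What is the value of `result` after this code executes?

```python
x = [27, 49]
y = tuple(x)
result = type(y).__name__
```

x is list; y is tuple; result = 'tuple'

'tuple'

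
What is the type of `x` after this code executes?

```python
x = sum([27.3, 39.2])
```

sum() of floats returns float

float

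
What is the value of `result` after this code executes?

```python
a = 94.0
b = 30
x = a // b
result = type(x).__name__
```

a is float; b is int; x is float; result = 'float'

'float'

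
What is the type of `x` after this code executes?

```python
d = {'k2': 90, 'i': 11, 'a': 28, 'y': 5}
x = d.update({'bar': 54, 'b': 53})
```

dict.update() returns None

NoneType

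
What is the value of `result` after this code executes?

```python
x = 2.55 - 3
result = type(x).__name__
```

x is float; result = 'float'

'float'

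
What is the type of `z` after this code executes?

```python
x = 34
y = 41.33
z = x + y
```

int + float = float

float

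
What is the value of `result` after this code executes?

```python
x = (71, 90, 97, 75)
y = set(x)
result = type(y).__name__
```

x is tuple; y is set; result = 'set'

'set'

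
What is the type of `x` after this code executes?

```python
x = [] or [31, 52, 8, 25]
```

'or' returns first truthy value (list)

list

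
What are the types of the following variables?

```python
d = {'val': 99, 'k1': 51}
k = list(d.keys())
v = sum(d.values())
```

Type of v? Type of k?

sum of ints is int; list() converts to list

int, list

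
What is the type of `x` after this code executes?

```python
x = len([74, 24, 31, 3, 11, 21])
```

len() always returns int

int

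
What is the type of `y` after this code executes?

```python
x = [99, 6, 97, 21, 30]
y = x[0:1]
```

Slicing a list returns a list

list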